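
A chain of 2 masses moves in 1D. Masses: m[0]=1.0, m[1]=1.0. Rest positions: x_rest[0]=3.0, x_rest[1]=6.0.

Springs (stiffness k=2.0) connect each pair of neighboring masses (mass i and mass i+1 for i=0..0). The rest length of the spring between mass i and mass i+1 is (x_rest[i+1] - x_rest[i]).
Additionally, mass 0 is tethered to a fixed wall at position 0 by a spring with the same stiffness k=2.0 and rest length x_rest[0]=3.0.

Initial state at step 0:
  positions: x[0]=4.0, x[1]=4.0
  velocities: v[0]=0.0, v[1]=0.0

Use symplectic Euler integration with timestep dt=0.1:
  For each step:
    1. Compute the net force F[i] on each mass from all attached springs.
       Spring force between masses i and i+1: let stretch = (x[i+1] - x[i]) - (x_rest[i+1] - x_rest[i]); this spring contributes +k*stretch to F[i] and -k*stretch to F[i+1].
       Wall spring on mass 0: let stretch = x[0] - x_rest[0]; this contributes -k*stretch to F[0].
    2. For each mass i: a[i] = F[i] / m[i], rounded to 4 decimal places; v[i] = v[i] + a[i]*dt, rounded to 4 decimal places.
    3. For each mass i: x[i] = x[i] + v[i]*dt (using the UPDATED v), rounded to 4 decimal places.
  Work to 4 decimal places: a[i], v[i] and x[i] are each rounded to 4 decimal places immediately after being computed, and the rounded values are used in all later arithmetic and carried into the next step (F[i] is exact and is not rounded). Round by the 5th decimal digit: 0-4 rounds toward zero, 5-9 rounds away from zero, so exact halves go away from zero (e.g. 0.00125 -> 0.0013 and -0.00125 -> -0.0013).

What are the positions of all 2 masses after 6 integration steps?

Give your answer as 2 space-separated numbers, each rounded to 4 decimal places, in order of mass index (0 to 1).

Step 0: x=[4.0000 4.0000] v=[0.0000 0.0000]
Step 1: x=[3.9200 4.0600] v=[-0.8000 0.6000]
Step 2: x=[3.7644 4.1772] v=[-1.5560 1.1720]
Step 3: x=[3.5418 4.3461] v=[-2.2263 1.6894]
Step 4: x=[3.2644 4.5590] v=[-2.7738 2.1285]
Step 5: x=[2.9476 4.8060] v=[-3.1678 2.4696]
Step 6: x=[2.6090 5.0758] v=[-3.3856 2.6979]

Answer: 2.6090 5.0758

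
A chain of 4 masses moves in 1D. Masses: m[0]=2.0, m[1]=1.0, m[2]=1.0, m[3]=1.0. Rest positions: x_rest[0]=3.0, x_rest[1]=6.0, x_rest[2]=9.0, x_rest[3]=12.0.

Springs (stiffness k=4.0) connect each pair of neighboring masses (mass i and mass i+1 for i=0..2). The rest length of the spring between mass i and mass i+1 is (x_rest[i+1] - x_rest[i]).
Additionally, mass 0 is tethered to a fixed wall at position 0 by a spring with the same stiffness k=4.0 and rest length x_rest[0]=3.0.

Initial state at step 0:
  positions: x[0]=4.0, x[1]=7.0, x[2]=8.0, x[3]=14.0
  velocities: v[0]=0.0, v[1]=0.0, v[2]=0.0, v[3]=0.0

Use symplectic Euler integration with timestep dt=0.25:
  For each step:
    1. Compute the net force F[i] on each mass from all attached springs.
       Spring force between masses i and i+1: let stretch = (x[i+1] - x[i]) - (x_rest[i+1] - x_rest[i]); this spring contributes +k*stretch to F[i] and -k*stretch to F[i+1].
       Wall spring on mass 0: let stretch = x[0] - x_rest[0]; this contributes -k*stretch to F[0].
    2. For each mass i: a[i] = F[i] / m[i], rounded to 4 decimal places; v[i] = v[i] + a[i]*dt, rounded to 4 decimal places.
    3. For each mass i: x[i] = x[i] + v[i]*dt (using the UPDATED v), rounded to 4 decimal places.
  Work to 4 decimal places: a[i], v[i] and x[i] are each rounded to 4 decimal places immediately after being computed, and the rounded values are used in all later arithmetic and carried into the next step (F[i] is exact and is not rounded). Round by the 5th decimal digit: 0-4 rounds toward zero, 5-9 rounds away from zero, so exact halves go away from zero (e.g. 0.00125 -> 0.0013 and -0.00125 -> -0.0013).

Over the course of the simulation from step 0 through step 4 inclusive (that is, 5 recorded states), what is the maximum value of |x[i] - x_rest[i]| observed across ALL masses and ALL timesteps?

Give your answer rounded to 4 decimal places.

Answer: 2.5391

Derivation:
Step 0: x=[4.0000 7.0000 8.0000 14.0000] v=[0.0000 0.0000 0.0000 0.0000]
Step 1: x=[3.8750 6.5000 9.2500 13.2500] v=[-0.5000 -2.0000 5.0000 -3.0000]
Step 2: x=[3.5938 6.0313 10.8125 12.2500] v=[-1.1250 -1.8750 6.2500 -4.0000]
Step 3: x=[3.1680 6.1485 11.5391 11.6406] v=[-1.7032 0.4687 2.9063 -2.4375]
Step 4: x=[2.7188 6.8682 10.9434 11.7559] v=[-1.7970 2.8788 -2.3828 0.4610]
Max displacement = 2.5391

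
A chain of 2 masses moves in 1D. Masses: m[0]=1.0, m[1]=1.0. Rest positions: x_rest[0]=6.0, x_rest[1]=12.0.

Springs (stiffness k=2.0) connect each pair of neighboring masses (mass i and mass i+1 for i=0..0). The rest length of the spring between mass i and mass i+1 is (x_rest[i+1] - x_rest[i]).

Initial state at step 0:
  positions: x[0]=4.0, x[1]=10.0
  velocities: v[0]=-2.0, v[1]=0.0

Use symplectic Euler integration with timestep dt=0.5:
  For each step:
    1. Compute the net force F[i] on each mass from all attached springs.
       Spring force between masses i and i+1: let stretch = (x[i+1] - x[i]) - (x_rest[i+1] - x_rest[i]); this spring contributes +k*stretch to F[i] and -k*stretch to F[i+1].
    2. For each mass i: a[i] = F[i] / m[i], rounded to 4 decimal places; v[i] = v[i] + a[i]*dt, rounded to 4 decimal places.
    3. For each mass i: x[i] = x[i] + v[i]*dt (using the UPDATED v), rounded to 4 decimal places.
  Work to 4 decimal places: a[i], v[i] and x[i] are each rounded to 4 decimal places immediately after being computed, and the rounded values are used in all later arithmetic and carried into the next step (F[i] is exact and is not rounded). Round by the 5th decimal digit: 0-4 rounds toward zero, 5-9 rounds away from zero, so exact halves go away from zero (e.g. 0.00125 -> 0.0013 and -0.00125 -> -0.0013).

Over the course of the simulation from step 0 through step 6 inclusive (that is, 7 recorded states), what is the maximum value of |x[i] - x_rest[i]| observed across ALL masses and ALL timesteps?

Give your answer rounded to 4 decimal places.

Answer: 5.0000

Derivation:
Step 0: x=[4.0000 10.0000] v=[-2.0000 0.0000]
Step 1: x=[3.0000 10.0000] v=[-2.0000 0.0000]
Step 2: x=[2.5000 9.5000] v=[-1.0000 -1.0000]
Step 3: x=[2.5000 8.5000] v=[0.0000 -2.0000]
Step 4: x=[2.5000 7.5000] v=[0.0000 -2.0000]
Step 5: x=[2.0000 7.0000] v=[-1.0000 -1.0000]
Step 6: x=[1.0000 7.0000] v=[-2.0000 0.0000]
Max displacement = 5.0000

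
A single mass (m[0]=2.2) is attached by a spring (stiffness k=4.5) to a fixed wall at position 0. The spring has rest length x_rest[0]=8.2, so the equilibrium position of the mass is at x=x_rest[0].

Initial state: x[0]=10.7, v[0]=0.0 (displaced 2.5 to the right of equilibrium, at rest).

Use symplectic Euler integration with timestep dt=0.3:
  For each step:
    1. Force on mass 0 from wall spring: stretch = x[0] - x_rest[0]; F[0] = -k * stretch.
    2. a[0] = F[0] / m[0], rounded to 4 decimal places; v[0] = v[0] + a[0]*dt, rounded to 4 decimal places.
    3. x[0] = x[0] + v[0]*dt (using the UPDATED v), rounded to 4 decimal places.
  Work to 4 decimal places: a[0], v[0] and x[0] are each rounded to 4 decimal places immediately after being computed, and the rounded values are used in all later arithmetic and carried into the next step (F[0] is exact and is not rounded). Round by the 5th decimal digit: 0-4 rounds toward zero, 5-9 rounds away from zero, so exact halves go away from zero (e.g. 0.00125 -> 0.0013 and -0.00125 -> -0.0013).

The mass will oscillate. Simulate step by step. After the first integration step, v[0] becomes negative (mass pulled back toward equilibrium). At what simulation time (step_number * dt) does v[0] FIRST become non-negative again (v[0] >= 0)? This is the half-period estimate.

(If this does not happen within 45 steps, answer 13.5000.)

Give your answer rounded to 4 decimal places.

Step 0: x=[10.7000] v=[0.0000]
Step 1: x=[10.2398] v=[-1.5341]
Step 2: x=[9.4041] v=[-2.7858]
Step 3: x=[8.3467] v=[-3.5247]
Step 4: x=[7.2623] v=[-3.6147]
Step 5: x=[6.3505] v=[-3.0393]
Step 6: x=[5.7792] v=[-1.9044]
Step 7: x=[5.6535] v=[-0.4189]
Step 8: x=[5.9966] v=[1.1437]
First v>=0 after going negative at step 8, time=2.4000

Answer: 2.4000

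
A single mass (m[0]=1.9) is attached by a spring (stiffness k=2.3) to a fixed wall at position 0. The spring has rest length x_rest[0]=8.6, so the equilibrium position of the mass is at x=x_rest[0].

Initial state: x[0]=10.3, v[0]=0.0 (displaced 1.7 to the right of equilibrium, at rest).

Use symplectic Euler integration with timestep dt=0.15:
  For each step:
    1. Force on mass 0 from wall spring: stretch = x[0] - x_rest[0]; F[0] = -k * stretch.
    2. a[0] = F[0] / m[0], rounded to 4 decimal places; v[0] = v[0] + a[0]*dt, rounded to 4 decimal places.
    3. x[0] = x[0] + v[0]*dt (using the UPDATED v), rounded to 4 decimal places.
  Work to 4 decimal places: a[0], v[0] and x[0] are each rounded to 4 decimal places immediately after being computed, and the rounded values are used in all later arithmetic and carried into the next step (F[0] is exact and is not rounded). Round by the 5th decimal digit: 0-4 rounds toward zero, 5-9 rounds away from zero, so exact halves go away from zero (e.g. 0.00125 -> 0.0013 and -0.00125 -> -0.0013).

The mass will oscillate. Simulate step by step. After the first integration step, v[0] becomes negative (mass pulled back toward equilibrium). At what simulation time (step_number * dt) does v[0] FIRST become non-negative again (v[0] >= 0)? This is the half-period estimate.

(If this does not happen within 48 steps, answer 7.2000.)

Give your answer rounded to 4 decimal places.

Answer: 3.0000

Derivation:
Step 0: x=[10.3000] v=[0.0000]
Step 1: x=[10.2537] v=[-0.3087]
Step 2: x=[10.1624] v=[-0.6090]
Step 3: x=[10.0285] v=[-0.8927]
Step 4: x=[9.8557] v=[-1.1521]
Step 5: x=[9.6487] v=[-1.3801]
Step 6: x=[9.4131] v=[-1.5705]
Step 7: x=[9.1554] v=[-1.7181]
Step 8: x=[8.8826] v=[-1.8189]
Step 9: x=[8.6021] v=[-1.8702]
Step 10: x=[8.3215] v=[-1.8706]
Step 11: x=[8.0485] v=[-1.8200]
Step 12: x=[7.7905] v=[-1.7199]
Step 13: x=[7.5546] v=[-1.5729]
Step 14: x=[7.3471] v=[-1.3831]
Step 15: x=[7.1738] v=[-1.1556]
Step 16: x=[7.0393] v=[-0.8966]
Step 17: x=[6.9473] v=[-0.6132]
Step 18: x=[6.9003] v=[-0.3131]
Step 19: x=[6.8996] v=[-0.0045]
Step 20: x=[6.9452] v=[0.3043]
First v>=0 after going negative at step 20, time=3.0000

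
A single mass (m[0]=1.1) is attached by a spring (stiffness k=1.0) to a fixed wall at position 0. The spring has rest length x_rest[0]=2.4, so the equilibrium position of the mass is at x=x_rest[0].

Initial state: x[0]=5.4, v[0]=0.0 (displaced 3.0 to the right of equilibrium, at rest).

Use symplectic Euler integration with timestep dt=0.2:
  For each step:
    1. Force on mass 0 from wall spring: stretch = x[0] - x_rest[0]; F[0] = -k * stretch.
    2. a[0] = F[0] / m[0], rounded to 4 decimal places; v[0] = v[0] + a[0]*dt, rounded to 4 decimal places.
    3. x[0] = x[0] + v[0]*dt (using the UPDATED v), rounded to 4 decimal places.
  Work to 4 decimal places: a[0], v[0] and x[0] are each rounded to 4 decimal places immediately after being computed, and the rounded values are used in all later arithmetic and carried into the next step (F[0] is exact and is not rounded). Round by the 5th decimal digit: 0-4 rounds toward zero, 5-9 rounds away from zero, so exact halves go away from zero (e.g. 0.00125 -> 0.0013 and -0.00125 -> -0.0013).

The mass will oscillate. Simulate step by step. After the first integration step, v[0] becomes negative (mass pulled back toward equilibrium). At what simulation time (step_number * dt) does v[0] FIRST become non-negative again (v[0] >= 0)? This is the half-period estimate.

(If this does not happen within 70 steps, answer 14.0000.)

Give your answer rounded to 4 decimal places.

Step 0: x=[5.4000] v=[0.0000]
Step 1: x=[5.2909] v=[-0.5455]
Step 2: x=[5.0767] v=[-1.0711]
Step 3: x=[4.7651] v=[-1.5578]
Step 4: x=[4.3675] v=[-1.9878]
Step 5: x=[3.8984] v=[-2.3455]
Step 6: x=[3.3748] v=[-2.6179]
Step 7: x=[2.8158] v=[-2.7951]
Step 8: x=[2.2417] v=[-2.8707]
Step 9: x=[1.6733] v=[-2.8419]
Step 10: x=[1.1313] v=[-2.7098]
Step 11: x=[0.6355] v=[-2.4791]
Step 12: x=[0.2038] v=[-2.1583]
Step 13: x=[-0.1480] v=[-1.7590]
Step 14: x=[-0.4071] v=[-1.2957]
Step 15: x=[-0.5642] v=[-0.7853]
Step 16: x=[-0.6135] v=[-0.2464]
Step 17: x=[-0.5532] v=[0.3015]
First v>=0 after going negative at step 17, time=3.4000

Answer: 3.4000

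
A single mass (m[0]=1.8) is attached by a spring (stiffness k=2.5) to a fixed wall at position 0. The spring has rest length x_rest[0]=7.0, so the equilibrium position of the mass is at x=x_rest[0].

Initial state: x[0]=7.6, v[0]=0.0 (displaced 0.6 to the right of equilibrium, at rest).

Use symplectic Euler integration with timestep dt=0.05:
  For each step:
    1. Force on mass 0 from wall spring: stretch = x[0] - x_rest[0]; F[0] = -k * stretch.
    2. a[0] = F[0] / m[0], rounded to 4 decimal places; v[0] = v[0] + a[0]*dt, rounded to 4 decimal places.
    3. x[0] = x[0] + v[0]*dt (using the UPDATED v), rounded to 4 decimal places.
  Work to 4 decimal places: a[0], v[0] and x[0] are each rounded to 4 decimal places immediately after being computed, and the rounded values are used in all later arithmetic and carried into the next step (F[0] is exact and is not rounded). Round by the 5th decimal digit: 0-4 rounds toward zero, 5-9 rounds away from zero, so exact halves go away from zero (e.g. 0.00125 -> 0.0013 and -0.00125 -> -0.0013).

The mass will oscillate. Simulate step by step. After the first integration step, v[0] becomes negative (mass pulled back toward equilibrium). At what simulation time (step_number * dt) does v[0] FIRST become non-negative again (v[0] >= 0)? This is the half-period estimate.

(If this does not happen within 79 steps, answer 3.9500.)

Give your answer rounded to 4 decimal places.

Answer: 2.7000

Derivation:
Step 0: x=[7.6000] v=[0.0000]
Step 1: x=[7.5979] v=[-0.0417]
Step 2: x=[7.5937] v=[-0.0832]
Step 3: x=[7.5875] v=[-0.1244]
Step 4: x=[7.5792] v=[-0.1652]
Step 5: x=[7.5689] v=[-0.2054]
Step 6: x=[7.5567] v=[-0.2449]
Step 7: x=[7.5425] v=[-0.2836]
Step 8: x=[7.5264] v=[-0.3213]
Step 9: x=[7.5085] v=[-0.3579]
Step 10: x=[7.4888] v=[-0.3932]
Step 11: x=[7.4674] v=[-0.4271]
Step 12: x=[7.4444] v=[-0.4596]
Step 13: x=[7.4199] v=[-0.4905]
Step 14: x=[7.3939] v=[-0.5197]
Step 15: x=[7.3665] v=[-0.5471]
Step 16: x=[7.3379] v=[-0.5726]
Step 17: x=[7.3081] v=[-0.5961]
Step 18: x=[7.2772] v=[-0.6175]
Step 19: x=[7.2454] v=[-0.6368]
Step 20: x=[7.2127] v=[-0.6538]
Step 21: x=[7.1793] v=[-0.6686]
Step 22: x=[7.1452] v=[-0.6811]
Step 23: x=[7.1106] v=[-0.6912]
Step 24: x=[7.0757] v=[-0.6989]
Step 25: x=[7.0405] v=[-0.7042]
Step 26: x=[7.0052] v=[-0.7070]
Step 27: x=[6.9698] v=[-0.7074]
Step 28: x=[6.9345] v=[-0.7053]
Step 29: x=[6.8995] v=[-0.7008]
Step 30: x=[6.8648] v=[-0.6938]
Step 31: x=[6.8306] v=[-0.6844]
Step 32: x=[6.7970] v=[-0.6726]
Step 33: x=[6.7641] v=[-0.6585]
Step 34: x=[6.7320] v=[-0.6421]
Step 35: x=[6.7008] v=[-0.6235]
Step 36: x=[6.6707] v=[-0.6027]
Step 37: x=[6.6417] v=[-0.5798]
Step 38: x=[6.6140] v=[-0.5549]
Step 39: x=[6.5876] v=[-0.5281]
Step 40: x=[6.5626] v=[-0.4995]
Step 41: x=[6.5391] v=[-0.4691]
Step 42: x=[6.5172] v=[-0.4371]
Step 43: x=[6.4970] v=[-0.4036]
Step 44: x=[6.4786] v=[-0.3687]
Step 45: x=[6.4620] v=[-0.3325]
Step 46: x=[6.4472] v=[-0.2951]
Step 47: x=[6.4344] v=[-0.2567]
Step 48: x=[6.4235] v=[-0.2174]
Step 49: x=[6.4146] v=[-0.1774]
Step 50: x=[6.4078] v=[-0.1367]
Step 51: x=[6.4030] v=[-0.0956]
Step 52: x=[6.4003] v=[-0.0541]
Step 53: x=[6.3997] v=[-0.0125]
Step 54: x=[6.4012] v=[0.0292]
First v>=0 after going negative at step 54, time=2.7000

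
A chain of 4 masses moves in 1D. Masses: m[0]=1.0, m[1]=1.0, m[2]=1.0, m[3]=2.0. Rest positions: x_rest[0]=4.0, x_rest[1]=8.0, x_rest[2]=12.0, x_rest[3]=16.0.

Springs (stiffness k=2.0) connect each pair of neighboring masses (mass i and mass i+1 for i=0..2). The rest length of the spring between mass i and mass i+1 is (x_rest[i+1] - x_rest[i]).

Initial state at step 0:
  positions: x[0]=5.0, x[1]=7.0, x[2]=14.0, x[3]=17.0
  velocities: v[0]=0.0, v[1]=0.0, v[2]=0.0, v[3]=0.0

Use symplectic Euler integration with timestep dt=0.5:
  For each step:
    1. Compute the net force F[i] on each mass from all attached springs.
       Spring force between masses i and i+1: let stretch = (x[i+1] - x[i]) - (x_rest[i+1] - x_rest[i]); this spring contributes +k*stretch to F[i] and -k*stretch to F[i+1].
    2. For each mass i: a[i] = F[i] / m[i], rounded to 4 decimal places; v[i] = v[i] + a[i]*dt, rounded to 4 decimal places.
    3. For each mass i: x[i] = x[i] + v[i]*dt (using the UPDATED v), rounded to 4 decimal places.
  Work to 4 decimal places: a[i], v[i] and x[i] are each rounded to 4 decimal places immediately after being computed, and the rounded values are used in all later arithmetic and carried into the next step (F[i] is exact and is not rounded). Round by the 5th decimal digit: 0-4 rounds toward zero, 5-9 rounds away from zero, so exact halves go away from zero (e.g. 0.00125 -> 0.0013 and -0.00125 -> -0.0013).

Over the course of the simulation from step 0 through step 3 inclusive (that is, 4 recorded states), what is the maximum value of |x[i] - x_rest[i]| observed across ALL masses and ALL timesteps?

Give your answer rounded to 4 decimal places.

Answer: 2.5000

Derivation:
Step 0: x=[5.0000 7.0000 14.0000 17.0000] v=[0.0000 0.0000 0.0000 0.0000]
Step 1: x=[4.0000 9.5000 12.0000 17.2500] v=[-2.0000 5.0000 -4.0000 0.5000]
Step 2: x=[3.7500 10.5000 11.3750 17.1875] v=[-0.5000 2.0000 -1.2500 -0.1250]
Step 3: x=[4.8750 8.5625 13.2188 16.6719] v=[2.2500 -3.8750 3.6875 -1.0313]
Max displacement = 2.5000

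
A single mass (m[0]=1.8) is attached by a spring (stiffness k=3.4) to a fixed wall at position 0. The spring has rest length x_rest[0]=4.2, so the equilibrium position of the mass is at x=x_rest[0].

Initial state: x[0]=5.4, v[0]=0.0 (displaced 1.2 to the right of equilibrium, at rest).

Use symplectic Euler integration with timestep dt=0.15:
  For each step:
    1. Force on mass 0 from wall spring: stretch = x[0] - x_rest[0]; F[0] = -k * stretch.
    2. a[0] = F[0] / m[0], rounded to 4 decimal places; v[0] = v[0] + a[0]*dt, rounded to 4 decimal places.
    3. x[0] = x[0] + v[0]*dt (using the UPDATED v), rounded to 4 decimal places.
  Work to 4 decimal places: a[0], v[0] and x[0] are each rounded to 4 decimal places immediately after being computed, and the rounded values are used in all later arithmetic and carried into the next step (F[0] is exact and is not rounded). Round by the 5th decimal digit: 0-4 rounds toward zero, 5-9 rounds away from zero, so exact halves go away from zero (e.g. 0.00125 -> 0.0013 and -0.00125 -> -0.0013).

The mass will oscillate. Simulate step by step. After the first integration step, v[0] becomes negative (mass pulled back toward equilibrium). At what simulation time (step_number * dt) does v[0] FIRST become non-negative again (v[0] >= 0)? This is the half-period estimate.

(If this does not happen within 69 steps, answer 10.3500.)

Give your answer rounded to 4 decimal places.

Step 0: x=[5.4000] v=[0.0000]
Step 1: x=[5.3490] v=[-0.3400]
Step 2: x=[5.2492] v=[-0.6655]
Step 3: x=[5.1048] v=[-0.9628]
Step 4: x=[4.9219] v=[-1.2192]
Step 5: x=[4.7083] v=[-1.4237]
Step 6: x=[4.4731] v=[-1.5677]
Step 7: x=[4.2263] v=[-1.6451]
Step 8: x=[3.9784] v=[-1.6526]
Step 9: x=[3.7399] v=[-1.5898]
Step 10: x=[3.5210] v=[-1.4594]
Step 11: x=[3.3310] v=[-1.2670]
Step 12: x=[3.1779] v=[-1.0208]
Step 13: x=[3.0682] v=[-0.7312]
Step 14: x=[3.0066] v=[-0.4105]
Step 15: x=[2.9957] v=[-0.0724]
Step 16: x=[3.0360] v=[0.2688]
First v>=0 after going negative at step 16, time=2.4000

Answer: 2.4000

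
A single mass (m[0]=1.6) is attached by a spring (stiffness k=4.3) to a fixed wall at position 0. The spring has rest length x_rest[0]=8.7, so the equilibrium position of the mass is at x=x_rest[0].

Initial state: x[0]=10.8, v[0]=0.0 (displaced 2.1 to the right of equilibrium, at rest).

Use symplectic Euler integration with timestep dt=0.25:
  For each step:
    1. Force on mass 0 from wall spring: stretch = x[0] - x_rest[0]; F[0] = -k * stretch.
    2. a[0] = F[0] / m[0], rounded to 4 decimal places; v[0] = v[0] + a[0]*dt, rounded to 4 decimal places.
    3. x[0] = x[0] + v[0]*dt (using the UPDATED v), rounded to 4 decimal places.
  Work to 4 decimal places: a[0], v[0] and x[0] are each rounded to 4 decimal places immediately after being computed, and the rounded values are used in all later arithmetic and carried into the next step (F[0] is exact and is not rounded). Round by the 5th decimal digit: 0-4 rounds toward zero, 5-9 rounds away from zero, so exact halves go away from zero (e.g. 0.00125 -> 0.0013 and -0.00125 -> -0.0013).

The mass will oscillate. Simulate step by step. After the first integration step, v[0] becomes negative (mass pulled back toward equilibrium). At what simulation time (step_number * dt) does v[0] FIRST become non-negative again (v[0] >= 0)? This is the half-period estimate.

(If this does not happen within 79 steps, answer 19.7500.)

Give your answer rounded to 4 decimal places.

Step 0: x=[10.8000] v=[0.0000]
Step 1: x=[10.4473] v=[-1.4110]
Step 2: x=[9.8011] v=[-2.5850]
Step 3: x=[8.9699] v=[-3.3248]
Step 4: x=[8.0934] v=[-3.5062]
Step 5: x=[7.3187] v=[-3.0987]
Step 6: x=[6.7760] v=[-2.1707]
Step 7: x=[6.5565] v=[-0.8780]
Step 8: x=[6.6971] v=[0.5622]
First v>=0 after going negative at step 8, time=2.0000

Answer: 2.0000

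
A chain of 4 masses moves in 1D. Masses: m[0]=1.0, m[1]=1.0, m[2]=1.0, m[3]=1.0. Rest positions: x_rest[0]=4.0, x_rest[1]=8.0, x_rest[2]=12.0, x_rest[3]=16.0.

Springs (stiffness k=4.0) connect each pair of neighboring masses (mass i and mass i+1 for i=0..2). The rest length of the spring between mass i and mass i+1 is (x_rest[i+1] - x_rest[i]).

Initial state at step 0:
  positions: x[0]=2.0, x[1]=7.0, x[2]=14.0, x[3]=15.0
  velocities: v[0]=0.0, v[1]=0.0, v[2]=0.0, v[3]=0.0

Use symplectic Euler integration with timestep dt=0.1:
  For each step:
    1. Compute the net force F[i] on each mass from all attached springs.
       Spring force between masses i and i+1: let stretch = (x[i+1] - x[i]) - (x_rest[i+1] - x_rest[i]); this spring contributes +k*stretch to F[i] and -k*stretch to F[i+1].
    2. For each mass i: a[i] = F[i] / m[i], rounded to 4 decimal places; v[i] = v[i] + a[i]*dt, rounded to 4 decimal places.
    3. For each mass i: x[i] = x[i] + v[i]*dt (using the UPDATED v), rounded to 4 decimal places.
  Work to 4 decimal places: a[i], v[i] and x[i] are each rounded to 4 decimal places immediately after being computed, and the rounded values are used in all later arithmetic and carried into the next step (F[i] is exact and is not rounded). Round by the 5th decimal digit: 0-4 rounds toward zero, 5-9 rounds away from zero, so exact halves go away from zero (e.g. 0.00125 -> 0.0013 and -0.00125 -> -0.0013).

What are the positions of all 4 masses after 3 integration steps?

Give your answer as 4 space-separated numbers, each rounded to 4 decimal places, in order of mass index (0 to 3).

Step 0: x=[2.0000 7.0000 14.0000 15.0000] v=[0.0000 0.0000 0.0000 0.0000]
Step 1: x=[2.0400 7.0800 13.7600 15.1200] v=[0.4000 0.8000 -2.4000 1.2000]
Step 2: x=[2.1216 7.2256 13.3072 15.3456] v=[0.8160 1.4560 -4.5280 2.2560]
Step 3: x=[2.2474 7.4103 12.6927 15.6497] v=[1.2576 1.8470 -6.1453 3.0406]

Answer: 2.2474 7.4103 12.6927 15.6497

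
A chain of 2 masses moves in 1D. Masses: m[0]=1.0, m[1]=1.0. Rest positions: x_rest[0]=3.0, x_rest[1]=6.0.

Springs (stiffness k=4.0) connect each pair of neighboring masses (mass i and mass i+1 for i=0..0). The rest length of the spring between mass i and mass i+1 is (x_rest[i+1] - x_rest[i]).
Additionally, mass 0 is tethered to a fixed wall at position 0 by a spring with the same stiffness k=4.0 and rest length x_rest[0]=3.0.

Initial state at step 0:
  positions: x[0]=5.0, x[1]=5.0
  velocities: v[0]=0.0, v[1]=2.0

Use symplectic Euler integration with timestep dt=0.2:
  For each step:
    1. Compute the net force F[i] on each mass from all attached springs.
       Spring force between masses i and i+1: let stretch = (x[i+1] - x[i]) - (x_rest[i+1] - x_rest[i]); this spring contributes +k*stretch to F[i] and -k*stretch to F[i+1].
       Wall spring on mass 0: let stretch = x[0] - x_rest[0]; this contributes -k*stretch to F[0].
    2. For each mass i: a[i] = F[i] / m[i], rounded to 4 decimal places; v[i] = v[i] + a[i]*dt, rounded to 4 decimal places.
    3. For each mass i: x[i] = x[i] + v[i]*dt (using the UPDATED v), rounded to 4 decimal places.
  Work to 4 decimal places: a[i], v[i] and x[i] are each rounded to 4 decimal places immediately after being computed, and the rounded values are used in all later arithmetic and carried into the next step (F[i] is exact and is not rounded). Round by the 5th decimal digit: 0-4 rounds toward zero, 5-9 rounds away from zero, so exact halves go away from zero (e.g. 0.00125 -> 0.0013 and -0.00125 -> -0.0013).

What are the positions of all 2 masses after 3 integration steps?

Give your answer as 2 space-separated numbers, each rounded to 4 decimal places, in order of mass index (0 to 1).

Answer: 1.9500 7.9065

Derivation:
Step 0: x=[5.0000 5.0000] v=[0.0000 2.0000]
Step 1: x=[4.2000 5.8800] v=[-4.0000 4.4000]
Step 2: x=[2.9968 6.9712] v=[-6.0160 5.4560]
Step 3: x=[1.9500 7.9065] v=[-5.2339 4.6765]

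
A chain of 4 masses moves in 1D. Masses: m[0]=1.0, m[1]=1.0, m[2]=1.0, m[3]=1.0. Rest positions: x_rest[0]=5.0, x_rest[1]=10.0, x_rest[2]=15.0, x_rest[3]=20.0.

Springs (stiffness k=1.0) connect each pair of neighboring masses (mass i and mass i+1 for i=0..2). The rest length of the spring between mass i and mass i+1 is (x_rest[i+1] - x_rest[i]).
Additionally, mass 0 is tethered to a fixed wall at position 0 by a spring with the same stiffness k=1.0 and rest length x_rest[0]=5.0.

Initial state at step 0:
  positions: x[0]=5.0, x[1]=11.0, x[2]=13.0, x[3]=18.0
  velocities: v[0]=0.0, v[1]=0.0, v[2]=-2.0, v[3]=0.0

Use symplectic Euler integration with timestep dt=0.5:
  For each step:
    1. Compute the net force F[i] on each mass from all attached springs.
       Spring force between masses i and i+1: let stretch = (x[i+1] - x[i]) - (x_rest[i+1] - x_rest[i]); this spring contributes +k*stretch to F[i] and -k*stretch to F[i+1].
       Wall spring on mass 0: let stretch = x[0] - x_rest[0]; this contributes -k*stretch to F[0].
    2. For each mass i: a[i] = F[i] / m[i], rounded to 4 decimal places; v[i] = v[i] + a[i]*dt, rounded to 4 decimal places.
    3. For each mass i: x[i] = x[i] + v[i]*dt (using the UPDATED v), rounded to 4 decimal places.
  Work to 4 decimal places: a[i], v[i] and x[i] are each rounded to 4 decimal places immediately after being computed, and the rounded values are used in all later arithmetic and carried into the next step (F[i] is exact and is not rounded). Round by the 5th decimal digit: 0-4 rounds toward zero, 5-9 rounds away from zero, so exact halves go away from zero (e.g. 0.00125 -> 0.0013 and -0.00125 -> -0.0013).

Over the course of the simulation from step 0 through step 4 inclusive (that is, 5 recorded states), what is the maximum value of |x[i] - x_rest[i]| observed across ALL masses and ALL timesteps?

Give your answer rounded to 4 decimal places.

Step 0: x=[5.0000 11.0000 13.0000 18.0000] v=[0.0000 0.0000 -2.0000 0.0000]
Step 1: x=[5.2500 10.0000 12.7500 18.0000] v=[0.5000 -2.0000 -0.5000 0.0000]
Step 2: x=[5.3750 8.5000 13.1250 17.9375] v=[0.2500 -3.0000 0.7500 -0.1250]
Step 3: x=[4.9375 7.3750 13.5469 17.9219] v=[-0.8750 -2.2500 0.8438 -0.0313]
Step 4: x=[3.8750 7.1836 13.5196 18.0625] v=[-2.1250 -0.3828 -0.0547 0.2812]
Max displacement = 2.8164

Answer: 2.8164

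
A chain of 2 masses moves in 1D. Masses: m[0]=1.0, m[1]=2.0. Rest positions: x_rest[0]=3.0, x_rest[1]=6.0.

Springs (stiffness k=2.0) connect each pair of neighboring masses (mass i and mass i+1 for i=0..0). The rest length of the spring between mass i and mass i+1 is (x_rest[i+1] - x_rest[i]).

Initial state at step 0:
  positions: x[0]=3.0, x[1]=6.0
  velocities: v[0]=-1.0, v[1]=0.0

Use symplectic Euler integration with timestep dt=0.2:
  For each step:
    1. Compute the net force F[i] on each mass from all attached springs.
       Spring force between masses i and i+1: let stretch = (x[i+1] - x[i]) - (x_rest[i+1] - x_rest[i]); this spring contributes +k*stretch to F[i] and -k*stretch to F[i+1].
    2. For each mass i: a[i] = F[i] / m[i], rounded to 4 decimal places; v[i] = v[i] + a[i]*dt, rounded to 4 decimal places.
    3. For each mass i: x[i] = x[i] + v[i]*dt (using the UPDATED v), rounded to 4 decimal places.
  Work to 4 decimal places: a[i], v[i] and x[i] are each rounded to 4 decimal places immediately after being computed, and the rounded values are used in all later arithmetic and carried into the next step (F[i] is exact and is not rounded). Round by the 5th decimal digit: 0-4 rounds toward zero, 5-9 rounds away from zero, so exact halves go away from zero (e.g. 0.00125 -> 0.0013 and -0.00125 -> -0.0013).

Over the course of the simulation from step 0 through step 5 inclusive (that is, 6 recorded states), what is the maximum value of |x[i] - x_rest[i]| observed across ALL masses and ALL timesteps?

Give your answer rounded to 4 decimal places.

Answer: 0.7185

Derivation:
Step 0: x=[3.0000 6.0000] v=[-1.0000 0.0000]
Step 1: x=[2.8000 6.0000] v=[-1.0000 0.0000]
Step 2: x=[2.6160 5.9920] v=[-0.9200 -0.0400]
Step 3: x=[2.4621 5.9690] v=[-0.7696 -0.1152]
Step 4: x=[2.3487 5.9257] v=[-0.5668 -0.2166]
Step 5: x=[2.2815 5.8593] v=[-0.3360 -0.3320]
Max displacement = 0.7185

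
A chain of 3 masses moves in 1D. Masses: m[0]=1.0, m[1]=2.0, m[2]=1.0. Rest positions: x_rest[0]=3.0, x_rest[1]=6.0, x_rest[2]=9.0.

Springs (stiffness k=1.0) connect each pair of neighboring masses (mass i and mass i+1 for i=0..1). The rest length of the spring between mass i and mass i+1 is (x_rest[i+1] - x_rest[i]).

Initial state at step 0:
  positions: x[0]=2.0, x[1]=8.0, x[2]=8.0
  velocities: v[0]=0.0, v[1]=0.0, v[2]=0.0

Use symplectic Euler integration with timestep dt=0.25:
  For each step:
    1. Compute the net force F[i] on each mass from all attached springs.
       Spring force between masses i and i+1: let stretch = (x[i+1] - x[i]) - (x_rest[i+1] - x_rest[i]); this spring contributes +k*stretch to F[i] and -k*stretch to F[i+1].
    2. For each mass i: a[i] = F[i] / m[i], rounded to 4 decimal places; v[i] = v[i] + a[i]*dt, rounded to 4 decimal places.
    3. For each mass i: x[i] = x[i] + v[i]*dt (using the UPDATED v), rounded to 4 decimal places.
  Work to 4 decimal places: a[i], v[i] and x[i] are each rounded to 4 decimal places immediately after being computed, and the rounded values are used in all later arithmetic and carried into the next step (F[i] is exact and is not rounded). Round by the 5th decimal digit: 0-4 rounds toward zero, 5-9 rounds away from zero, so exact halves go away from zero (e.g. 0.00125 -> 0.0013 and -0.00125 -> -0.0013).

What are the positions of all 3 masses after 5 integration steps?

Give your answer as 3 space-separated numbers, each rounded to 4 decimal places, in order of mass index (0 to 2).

Step 0: x=[2.0000 8.0000 8.0000] v=[0.0000 0.0000 0.0000]
Step 1: x=[2.1875 7.8125 8.1875] v=[0.7500 -0.7500 0.7500]
Step 2: x=[2.5391 7.4609 8.5391] v=[1.4063 -1.4063 1.4063]
Step 3: x=[3.0108 6.9892 9.0108] v=[1.8868 -1.8868 1.8868]
Step 4: x=[3.5437 6.4564 9.5437] v=[2.1314 -2.1314 2.1314]
Step 5: x=[4.0711 5.9290 10.0711] v=[2.1096 -2.1096 2.1096]

Answer: 4.0711 5.9290 10.0711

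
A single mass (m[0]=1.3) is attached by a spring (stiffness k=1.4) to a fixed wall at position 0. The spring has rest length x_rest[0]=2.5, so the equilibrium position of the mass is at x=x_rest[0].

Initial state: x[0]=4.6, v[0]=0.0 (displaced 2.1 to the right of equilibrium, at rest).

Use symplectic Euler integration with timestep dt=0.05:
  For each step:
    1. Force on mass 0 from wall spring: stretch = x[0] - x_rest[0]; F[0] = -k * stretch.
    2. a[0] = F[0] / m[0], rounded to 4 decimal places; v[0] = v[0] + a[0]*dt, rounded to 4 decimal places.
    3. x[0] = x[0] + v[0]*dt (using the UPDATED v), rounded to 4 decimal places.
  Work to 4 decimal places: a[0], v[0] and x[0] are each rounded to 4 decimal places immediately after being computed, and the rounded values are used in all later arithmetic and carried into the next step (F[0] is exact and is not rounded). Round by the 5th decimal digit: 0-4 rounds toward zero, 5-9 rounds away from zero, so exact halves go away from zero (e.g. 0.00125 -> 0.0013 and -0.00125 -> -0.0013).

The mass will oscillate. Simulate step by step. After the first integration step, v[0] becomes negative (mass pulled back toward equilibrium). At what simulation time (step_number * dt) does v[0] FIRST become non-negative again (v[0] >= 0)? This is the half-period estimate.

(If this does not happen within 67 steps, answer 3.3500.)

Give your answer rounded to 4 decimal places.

Step 0: x=[4.6000] v=[0.0000]
Step 1: x=[4.5943] v=[-0.1131]
Step 2: x=[4.5830] v=[-0.2259]
Step 3: x=[4.5661] v=[-0.3381]
Step 4: x=[4.5436] v=[-0.4494]
Step 5: x=[4.5156] v=[-0.5594]
Step 6: x=[4.4822] v=[-0.6679]
Step 7: x=[4.4435] v=[-0.7746]
Step 8: x=[4.3995] v=[-0.8793]
Step 9: x=[4.3504] v=[-0.9816]
Step 10: x=[4.2963] v=[-1.0812]
Step 11: x=[4.2374] v=[-1.1779]
Step 12: x=[4.1738] v=[-1.2715]
Step 13: x=[4.1057] v=[-1.3616]
Step 14: x=[4.0333] v=[-1.4481]
Step 15: x=[3.9568] v=[-1.5307]
Step 16: x=[3.8763] v=[-1.6091]
Step 17: x=[3.7921] v=[-1.6832]
Step 18: x=[3.7045] v=[-1.7528]
Step 19: x=[3.6136] v=[-1.8177]
Step 20: x=[3.5197] v=[-1.8777]
Step 21: x=[3.4231] v=[-1.9326]
Step 22: x=[3.3240] v=[-1.9823]
Step 23: x=[3.2227] v=[-2.0267]
Step 24: x=[3.1194] v=[-2.0656]
Step 25: x=[3.0145] v=[-2.0990]
Step 26: x=[2.9082] v=[-2.1267]
Step 27: x=[2.8008] v=[-2.1487]
Step 28: x=[2.6926] v=[-2.1649]
Step 29: x=[2.5838] v=[-2.1753]
Step 30: x=[2.4748] v=[-2.1798]
Step 31: x=[2.3659] v=[-2.1784]
Step 32: x=[2.2573] v=[-2.1712]
Step 33: x=[2.1494] v=[-2.1581]
Step 34: x=[2.0424] v=[-2.1392]
Step 35: x=[1.9367] v=[-2.1146]
Step 36: x=[1.8325] v=[-2.0843]
Step 37: x=[1.7301] v=[-2.0484]
Step 38: x=[1.6298] v=[-2.0069]
Step 39: x=[1.5318] v=[-1.9600]
Step 40: x=[1.4364] v=[-1.9079]
Step 41: x=[1.3439] v=[-1.8506]
Step 42: x=[1.2545] v=[-1.7884]
Step 43: x=[1.1684] v=[-1.7213]
Step 44: x=[1.0859] v=[-1.6496]
Step 45: x=[1.0072] v=[-1.5735]
Step 46: x=[0.9325] v=[-1.4931]
Step 47: x=[0.8621] v=[-1.4087]
Step 48: x=[0.7961] v=[-1.3205]
Step 49: x=[0.7347] v=[-1.2288]
Step 50: x=[0.6780] v=[-1.1337]
Step 51: x=[0.6262] v=[-1.0356]
Step 52: x=[0.5795] v=[-0.9347]
Step 53: x=[0.5379] v=[-0.8313]
Step 54: x=[0.5016] v=[-0.7257]
Step 55: x=[0.4707] v=[-0.6181]
Step 56: x=[0.4453] v=[-0.5088]
Step 57: x=[0.4254] v=[-0.3982]
Step 58: x=[0.4111] v=[-0.2865]
Step 59: x=[0.4024] v=[-0.1740]
Step 60: x=[0.3993] v=[-0.0611]
Step 61: x=[0.4019] v=[0.0520]
First v>=0 after going negative at step 61, time=3.0500

Answer: 3.0500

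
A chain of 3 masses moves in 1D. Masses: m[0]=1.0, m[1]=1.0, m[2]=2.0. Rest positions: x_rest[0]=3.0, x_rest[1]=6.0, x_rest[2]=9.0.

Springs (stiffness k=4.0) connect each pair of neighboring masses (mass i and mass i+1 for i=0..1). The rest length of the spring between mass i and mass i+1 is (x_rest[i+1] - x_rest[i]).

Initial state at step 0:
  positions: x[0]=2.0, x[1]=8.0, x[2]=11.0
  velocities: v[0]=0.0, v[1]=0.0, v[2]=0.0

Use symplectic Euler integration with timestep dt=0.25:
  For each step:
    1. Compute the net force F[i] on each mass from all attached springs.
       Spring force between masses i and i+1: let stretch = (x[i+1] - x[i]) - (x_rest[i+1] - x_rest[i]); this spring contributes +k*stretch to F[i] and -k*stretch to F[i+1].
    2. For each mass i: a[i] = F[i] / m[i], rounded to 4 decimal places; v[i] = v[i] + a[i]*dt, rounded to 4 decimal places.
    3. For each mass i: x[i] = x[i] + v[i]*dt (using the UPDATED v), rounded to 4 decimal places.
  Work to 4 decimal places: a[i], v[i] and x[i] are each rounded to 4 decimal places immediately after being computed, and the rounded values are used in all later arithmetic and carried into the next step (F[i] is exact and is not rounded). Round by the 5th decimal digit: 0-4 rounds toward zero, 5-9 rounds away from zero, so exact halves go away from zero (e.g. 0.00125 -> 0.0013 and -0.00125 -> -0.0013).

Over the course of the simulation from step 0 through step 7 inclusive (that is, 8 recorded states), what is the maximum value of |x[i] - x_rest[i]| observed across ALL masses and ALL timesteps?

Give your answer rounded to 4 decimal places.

Answer: 2.9979

Derivation:
Step 0: x=[2.0000 8.0000 11.0000] v=[0.0000 0.0000 0.0000]
Step 1: x=[2.7500 7.2500 11.0000] v=[3.0000 -3.0000 0.0000]
Step 2: x=[3.8750 6.3125 10.9063] v=[4.5000 -3.7500 -0.3750]
Step 3: x=[4.8594 5.9141 10.6133] v=[3.9375 -1.5937 -1.1719]
Step 4: x=[5.3575 6.4268 10.1079] v=[1.9922 2.0508 -2.0215]
Step 5: x=[5.3729 7.5925 9.5174] v=[0.0615 4.6626 -2.3621]
Step 6: x=[5.1932 8.6845 9.0613] v=[-0.7189 4.3679 -1.8246]
Step 7: x=[5.1363 8.9979 8.9331] v=[-0.2276 1.2534 -0.5130]
Max displacement = 2.9979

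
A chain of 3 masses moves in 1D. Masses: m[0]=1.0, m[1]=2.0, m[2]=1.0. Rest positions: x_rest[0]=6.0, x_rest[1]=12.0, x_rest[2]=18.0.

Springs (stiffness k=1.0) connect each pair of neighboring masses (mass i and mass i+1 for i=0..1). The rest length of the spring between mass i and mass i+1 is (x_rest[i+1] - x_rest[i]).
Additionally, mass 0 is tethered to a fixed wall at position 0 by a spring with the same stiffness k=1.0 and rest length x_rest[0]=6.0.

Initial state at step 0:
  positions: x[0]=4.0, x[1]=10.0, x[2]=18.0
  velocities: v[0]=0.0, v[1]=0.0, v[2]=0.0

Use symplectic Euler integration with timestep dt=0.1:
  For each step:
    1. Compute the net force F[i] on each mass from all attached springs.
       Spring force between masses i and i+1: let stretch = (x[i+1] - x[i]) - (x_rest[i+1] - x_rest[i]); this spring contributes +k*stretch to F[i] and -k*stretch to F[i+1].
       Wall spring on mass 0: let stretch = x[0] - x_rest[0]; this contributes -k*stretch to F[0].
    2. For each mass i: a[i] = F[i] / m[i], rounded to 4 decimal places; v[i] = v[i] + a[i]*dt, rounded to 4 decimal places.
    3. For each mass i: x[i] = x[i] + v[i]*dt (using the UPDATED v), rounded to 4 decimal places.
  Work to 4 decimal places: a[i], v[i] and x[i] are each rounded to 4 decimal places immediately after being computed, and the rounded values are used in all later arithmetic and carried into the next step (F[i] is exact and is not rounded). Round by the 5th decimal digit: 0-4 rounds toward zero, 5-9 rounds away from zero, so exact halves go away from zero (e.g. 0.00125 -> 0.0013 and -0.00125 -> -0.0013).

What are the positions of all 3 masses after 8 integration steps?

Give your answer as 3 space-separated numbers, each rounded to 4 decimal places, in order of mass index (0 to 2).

Answer: 4.6592 10.3395 17.3412

Derivation:
Step 0: x=[4.0000 10.0000 18.0000] v=[0.0000 0.0000 0.0000]
Step 1: x=[4.0200 10.0100 17.9800] v=[0.2000 0.1000 -0.2000]
Step 2: x=[4.0597 10.0299 17.9403] v=[0.3970 0.1990 -0.3970]
Step 3: x=[4.1185 10.0595 17.8815] v=[0.5881 0.2960 -0.5880]
Step 4: x=[4.1955 10.0985 17.8045] v=[0.7704 0.3901 -0.7702]
Step 5: x=[4.2896 10.1465 17.7104] v=[0.9412 0.4803 -0.9408]
Step 6: x=[4.3994 10.2031 17.6007] v=[1.0979 0.5657 -1.0972]
Step 7: x=[4.5232 10.2676 17.4770] v=[1.2383 0.6454 -1.2370]
Step 8: x=[4.6592 10.3395 17.3412] v=[1.3604 0.7187 -1.3579]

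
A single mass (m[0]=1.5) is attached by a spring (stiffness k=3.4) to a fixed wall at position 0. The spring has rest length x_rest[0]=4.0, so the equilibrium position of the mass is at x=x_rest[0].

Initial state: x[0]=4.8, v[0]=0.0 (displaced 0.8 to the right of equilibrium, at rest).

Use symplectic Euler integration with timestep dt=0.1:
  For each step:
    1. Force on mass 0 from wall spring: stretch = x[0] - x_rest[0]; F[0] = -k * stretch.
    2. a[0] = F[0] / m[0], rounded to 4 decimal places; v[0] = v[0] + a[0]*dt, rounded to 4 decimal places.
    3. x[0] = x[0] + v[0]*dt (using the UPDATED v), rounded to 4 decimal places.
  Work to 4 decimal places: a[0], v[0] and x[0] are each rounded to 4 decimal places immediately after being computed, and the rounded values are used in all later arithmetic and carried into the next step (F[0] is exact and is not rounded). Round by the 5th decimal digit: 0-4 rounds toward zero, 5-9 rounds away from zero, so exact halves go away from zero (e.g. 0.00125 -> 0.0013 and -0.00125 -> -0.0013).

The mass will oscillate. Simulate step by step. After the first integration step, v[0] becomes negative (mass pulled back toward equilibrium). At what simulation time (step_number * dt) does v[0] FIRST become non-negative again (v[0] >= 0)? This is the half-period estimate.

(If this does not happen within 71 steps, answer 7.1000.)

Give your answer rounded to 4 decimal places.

Step 0: x=[4.8000] v=[0.0000]
Step 1: x=[4.7819] v=[-0.1813]
Step 2: x=[4.7461] v=[-0.3585]
Step 3: x=[4.6933] v=[-0.5276]
Step 4: x=[4.6248] v=[-0.6848]
Step 5: x=[4.5422] v=[-0.8264]
Step 6: x=[4.4473] v=[-0.9493]
Step 7: x=[4.3422] v=[-1.0507]
Step 8: x=[4.2294] v=[-1.1283]
Step 9: x=[4.1114] v=[-1.1803]
Step 10: x=[3.9908] v=[-1.2056]
Step 11: x=[3.8705] v=[-1.2035]
Step 12: x=[3.7531] v=[-1.1742]
Step 13: x=[3.6413] v=[-1.1182]
Step 14: x=[3.5376] v=[-1.0369]
Step 15: x=[3.4444] v=[-0.9321]
Step 16: x=[3.3638] v=[-0.8062]
Step 17: x=[3.2976] v=[-0.6620]
Step 18: x=[3.2473] v=[-0.5028]
Step 19: x=[3.2141] v=[-0.3322]
Step 20: x=[3.1987] v=[-0.1541]
Step 21: x=[3.2015] v=[0.0275]
First v>=0 after going negative at step 21, time=2.1000

Answer: 2.1000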